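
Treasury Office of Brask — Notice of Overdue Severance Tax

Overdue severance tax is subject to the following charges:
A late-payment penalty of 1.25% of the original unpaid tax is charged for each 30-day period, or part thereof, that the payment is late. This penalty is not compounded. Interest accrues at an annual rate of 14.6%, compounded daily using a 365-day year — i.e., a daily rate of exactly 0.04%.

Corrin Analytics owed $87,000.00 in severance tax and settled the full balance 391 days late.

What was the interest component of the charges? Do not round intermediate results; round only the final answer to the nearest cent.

$14,725.38

Interest: $87,000.00 × ((1 + 0.0004)^391 − 1) = $87,000.00 × 0.16925726… = $14,725.3818…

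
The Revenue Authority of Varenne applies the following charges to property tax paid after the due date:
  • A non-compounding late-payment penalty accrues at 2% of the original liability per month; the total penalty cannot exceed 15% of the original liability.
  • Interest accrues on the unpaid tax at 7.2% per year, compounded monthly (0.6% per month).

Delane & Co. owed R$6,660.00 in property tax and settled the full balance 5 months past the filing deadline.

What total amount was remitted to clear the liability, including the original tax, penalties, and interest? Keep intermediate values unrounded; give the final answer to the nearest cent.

Penalty: 5 × 2% × R$6,660.00 = R$666.00 (below the 15% cap of R$999.00)
Interest: R$6,660.00 × ((1 + 0.006)^5 − 1) = R$6,660.00 × 0.0303622… = R$202.2120…
Total = R$6,660.00 + R$666.0000 + R$202.2120… = R$7,528.21

R$7,528.21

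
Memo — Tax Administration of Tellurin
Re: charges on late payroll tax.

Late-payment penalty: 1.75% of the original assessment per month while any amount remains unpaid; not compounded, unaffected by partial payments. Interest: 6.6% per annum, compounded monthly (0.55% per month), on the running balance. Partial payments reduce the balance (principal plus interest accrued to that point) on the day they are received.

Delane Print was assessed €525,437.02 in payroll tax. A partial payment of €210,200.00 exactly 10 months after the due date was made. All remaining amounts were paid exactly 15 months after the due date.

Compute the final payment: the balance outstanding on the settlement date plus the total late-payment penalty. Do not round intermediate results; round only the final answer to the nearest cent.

€492,377.72

Balance at month 10: €525,437.0200 × (1 + 0.0055)^10 = €555,061.8992…
After €210,200.00 payment: €555,061.8992… − €210,200.00 = €344,861.8992…
Balance at month 15: €344,861.8992… × (1 + 0.0055)^5 = €354,450.4975…
Penalty: 15 × 1.75% × €525,437.02 = €137,927.22…
Final settlement = outstanding balance + penalty = €354,450.4975… + €137,927.22… = €492,377.72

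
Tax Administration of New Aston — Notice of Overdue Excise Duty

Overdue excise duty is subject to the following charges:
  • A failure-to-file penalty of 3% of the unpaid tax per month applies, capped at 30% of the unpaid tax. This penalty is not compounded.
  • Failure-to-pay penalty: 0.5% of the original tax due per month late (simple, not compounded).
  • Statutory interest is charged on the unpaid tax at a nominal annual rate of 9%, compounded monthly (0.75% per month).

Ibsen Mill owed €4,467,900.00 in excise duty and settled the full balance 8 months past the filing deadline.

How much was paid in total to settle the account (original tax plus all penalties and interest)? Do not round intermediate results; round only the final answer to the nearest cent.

€5,994,129.49

Failure-to-file: 8 × 3% × €4,467,900.00 = €1,072,296.00 (under the 30% cap)
Failure-to-pay penalty = 0.5% × €4,467,900.00 × 8 mo = €178,716.00
Interest: €4,467,900.00 × ((1 + 0.0075)^8 − 1) = €4,467,900.00 × 0.0615988… = €275,217.4922…
Total = €4,467,900.00 + €1,251,012.0000 + €275,217.4922… = €5,994,129.49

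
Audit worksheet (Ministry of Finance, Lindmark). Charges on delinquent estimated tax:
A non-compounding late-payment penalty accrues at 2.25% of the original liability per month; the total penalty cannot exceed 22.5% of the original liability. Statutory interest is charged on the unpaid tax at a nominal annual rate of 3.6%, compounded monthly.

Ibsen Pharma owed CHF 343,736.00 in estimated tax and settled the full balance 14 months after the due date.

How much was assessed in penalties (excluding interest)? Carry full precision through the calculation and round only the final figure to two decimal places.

CHF 77,340.60

Penalty (uncapped): 14 × 2.25% × CHF 343,736.00 = CHF 108,276.84; cap = 22.5% × CHF 343,736.00 = CHF 77,340.60 → penalty = CHF 77,340.60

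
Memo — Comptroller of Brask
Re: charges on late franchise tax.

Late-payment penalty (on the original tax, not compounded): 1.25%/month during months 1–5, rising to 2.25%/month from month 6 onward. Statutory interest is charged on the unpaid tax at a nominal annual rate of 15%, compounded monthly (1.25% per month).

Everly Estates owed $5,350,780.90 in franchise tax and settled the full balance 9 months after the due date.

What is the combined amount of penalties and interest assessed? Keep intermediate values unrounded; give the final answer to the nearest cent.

$1,448,949.61

Penalty, months 1–5: 5 × 1.25% × $5,350,780.90 = $334,423.81…
Penalty, months 6–9: 4 × 2.25% × $5,350,780.90 = $481,570.28…
Interest: $5,350,780.90 × ((1 + 0.0125)^9 − 1) = $5,350,780.90 × 0.1182922… = $632,955.5237…
Penalties + interest = $815,994.0873… + $632,955.5237… = $1,448,949.61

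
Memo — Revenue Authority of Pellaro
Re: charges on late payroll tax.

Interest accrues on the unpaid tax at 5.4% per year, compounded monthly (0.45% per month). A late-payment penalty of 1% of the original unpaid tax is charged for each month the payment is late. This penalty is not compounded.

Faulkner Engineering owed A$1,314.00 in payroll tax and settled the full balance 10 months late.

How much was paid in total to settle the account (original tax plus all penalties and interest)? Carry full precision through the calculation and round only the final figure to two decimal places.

A$1,505.74

Late-payment penalty = 1% × A$1,314.00 × 10 mo = A$131.40
Interest: A$1,314.00 × ((1 + 0.0045)^10 − 1) = A$1,314.00 × 0.0459223… = A$60.3419…
Total = A$1,314.00 + A$131.4000 + A$60.3419… = A$1,505.74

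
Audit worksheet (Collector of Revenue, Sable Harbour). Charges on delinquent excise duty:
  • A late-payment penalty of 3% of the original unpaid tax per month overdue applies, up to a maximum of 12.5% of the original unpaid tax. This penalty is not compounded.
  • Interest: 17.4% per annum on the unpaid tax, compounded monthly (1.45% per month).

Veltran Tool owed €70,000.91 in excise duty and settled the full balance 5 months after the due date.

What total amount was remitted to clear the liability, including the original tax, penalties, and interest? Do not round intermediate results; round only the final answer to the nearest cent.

Penalty (uncapped): 5 × 3% × €70,000.91 = €10,500.14…; cap = 12.5% × €70,000.91 = €8,750.11… → penalty = €8,750.11…
Interest: €70,000.91 × ((1 + 0.0145)^5 − 1) = €70,000.91 × 0.0746332… = €5,224.3925…
Total = €70,000.91 + €8,750.1138… + €5,224.3925… = €83,975.42

€83,975.42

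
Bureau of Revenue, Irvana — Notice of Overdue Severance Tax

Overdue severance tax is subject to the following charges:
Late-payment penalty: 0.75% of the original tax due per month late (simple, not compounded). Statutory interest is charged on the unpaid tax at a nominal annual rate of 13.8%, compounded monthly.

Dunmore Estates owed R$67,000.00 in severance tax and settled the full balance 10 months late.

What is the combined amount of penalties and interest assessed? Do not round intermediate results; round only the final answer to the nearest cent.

Late-payment penalty: 10 × 0.75% × R$67,000.00 = R$5,025.00
Interest (13.8%/yr ÷ 12 = 1.15%/month): R$67,000.00 × ((1 + 0.0115)^10 − 1) = R$8,116.2111…
Penalties + interest = R$5,025.0000 + R$8,116.2111… = R$13,141.21

R$13,141.21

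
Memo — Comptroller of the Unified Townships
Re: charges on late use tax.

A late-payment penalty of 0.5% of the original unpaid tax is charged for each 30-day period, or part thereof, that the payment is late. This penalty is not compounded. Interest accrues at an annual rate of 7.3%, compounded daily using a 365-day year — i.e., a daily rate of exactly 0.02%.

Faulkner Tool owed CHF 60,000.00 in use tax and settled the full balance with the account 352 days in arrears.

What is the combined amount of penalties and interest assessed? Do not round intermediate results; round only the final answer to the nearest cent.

Penalty periods: ⌈352/30⌉ = 12; penalty = 12 × 0.5% × CHF 60,000.00 = CHF 3,600.00
Interest: CHF 60,000.00 × ((1 + 0.0002)^352 − 1) = CHF 60,000.00 × 0.07292972… = CHF 4,375.7831…
Penalties + interest = CHF 3,600.0000 + CHF 4,375.7831… = CHF 7,975.78

CHF 7,975.78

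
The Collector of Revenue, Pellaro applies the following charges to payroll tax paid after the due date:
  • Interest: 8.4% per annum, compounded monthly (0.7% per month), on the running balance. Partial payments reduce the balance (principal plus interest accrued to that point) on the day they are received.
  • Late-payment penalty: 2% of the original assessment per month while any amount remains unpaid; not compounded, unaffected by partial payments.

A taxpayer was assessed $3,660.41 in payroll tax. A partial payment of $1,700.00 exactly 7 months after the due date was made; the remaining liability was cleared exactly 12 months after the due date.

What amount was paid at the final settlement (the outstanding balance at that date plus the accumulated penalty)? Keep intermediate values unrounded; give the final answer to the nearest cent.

$3,098.16

Balance at month 7: $3,660.4100 × (1 + 0.007)^7 = $3,843.5809…
After $1,700.00 payment: $3,843.5809… − $1,700.00 = $2,143.5809…
Balance at month 12: $2,143.5809… × (1 + 0.007)^5 = $2,219.6640…
Penalty: 12 × 2% × $3,660.41 = $878.50…
Final settlement = outstanding balance + penalty = $2,219.6640… + $878.50… = $3,098.16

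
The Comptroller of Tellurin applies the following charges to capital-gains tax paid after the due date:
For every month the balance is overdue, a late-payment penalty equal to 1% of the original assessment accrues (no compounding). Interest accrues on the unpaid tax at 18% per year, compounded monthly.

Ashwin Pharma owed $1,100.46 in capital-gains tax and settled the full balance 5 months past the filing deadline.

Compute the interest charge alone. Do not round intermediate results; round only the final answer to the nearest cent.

$85.05

Interest (18%/yr ÷ 12 = 1.5%/month): $1,100.46 × ((1 + 0.015)^5 − 1) = $85.0480…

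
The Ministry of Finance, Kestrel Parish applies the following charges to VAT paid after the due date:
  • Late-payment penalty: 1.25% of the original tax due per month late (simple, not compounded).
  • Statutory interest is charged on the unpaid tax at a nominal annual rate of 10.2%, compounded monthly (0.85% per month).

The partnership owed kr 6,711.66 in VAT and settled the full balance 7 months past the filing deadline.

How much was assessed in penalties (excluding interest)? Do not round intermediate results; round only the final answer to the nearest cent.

Late-payment penalty: 7 × 1.25% × kr 6,711.66 = kr 587.27…

kr 587.27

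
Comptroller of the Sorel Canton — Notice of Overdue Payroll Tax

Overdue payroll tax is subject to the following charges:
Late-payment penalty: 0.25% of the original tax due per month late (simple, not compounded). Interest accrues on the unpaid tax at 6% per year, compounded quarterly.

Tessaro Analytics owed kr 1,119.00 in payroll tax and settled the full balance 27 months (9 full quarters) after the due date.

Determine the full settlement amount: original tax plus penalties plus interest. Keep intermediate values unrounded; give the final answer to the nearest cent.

kr 1,354.99

Late-payment penalty = 0.25% × kr 1,119.00 × 27 mo = kr 75.53…
Interest (6%/yr ÷ 4 = 1.5%/quarter): kr 1,119.00 × ((1 + 0.015)^9 − 1) = kr 160.4534…
Total = kr 1,119.00 + kr 75.5325 + kr 160.4534… = kr 1,354.99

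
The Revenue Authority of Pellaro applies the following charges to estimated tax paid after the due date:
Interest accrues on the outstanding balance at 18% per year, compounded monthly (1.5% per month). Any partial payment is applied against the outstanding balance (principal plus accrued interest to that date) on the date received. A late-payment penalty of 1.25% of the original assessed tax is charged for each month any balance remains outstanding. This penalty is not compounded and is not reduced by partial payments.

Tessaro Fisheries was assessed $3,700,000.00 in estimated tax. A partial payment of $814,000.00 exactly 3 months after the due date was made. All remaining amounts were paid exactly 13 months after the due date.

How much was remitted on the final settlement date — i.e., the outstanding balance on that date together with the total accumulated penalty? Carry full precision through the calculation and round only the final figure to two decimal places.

$4,146,713.81

Balance at month 3: $3,700,000.0000 × (1 + 0.015)^3 = $3,869,009.9875
After $814,000.00 payment: $3,869,009.9875 − $814,000.00 = $3,055,009.9875
Balance at month 13: $3,055,009.9875 × (1 + 0.015)^10 = $3,545,463.8114…
Penalty: 13 × 1.25% × $3,700,000.00 = $601,250.00
Final settlement = outstanding balance + penalty = $3,545,463.8114… + $601,250.00 = $4,146,713.81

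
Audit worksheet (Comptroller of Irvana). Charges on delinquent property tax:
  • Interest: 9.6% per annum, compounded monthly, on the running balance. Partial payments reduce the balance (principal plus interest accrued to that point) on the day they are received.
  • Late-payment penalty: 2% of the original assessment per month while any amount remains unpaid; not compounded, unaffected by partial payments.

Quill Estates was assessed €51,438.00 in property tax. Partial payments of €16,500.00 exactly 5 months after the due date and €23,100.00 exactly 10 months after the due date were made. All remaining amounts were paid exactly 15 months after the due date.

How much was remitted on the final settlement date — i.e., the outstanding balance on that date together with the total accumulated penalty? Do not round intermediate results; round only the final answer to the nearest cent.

€31,492.45

Monthly rate = 9.6% ÷ 12 = 0.8%
Balance at month 5: €51,438.0000 × (1 + 0.008)^5 = €53,528.7047…
After €16,500.00 payment: €53,528.7047… − €16,500.00 = €37,028.7047…
Balance at month 10: €37,028.7047… × (1 + 0.008)^5 = €38,533.7416…
After €23,100.00 payment: €38,533.7416… − €23,100.00 = €15,433.7416…
Balance at month 15: €15,433.7416… × (1 + 0.008)^5 = €16,061.0482…
Penalty: 15 × 2% × €51,438.00 = €15,431.40
Final settlement = outstanding balance + penalty = €16,061.0482… + €15,431.40 = €31,492.45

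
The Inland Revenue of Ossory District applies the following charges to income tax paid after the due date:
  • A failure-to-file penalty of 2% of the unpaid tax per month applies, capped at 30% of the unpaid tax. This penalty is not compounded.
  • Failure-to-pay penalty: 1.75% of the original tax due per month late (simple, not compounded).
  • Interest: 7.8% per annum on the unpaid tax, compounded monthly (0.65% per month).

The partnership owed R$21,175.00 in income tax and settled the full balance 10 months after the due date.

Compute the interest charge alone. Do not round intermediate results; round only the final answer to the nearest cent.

Interest: R$21,175.00 × ((1 + 0.0065)^10 − 1) = R$21,175.00 × 0.0669346… = R$1,417.3398…

R$1,417.34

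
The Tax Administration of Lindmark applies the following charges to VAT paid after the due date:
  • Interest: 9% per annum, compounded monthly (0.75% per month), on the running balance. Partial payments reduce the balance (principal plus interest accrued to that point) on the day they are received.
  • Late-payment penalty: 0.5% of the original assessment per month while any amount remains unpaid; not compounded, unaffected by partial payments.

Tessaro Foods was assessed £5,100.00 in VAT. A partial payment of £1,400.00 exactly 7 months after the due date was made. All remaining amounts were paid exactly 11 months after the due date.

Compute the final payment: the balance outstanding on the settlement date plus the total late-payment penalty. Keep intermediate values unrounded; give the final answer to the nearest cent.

£4,374.91

Balance at month 7: £5,100.0000 × (1 + 0.0075)^7 = £5,373.8502…
After £1,400.00 payment: £5,373.8502… − £1,400.00 = £3,973.8502…
Balance at month 11: £3,973.8502… × (1 + 0.0075)^4 = £4,094.4136…
Penalty: 11 × 0.5% × £5,100.00 = £280.50
Final settlement = outstanding balance + penalty = £4,094.4136… + £280.50 = £4,374.91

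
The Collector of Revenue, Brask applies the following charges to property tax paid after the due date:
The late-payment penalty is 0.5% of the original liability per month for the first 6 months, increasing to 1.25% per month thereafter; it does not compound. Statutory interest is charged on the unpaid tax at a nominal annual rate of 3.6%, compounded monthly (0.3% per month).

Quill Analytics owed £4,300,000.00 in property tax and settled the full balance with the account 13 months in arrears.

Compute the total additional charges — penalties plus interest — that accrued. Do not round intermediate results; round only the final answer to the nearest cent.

£676,002.05

Penalty, months 1–6: 6 × 0.5% × £4,300,000.00 = £129,000.00
Penalty, months 7–13: 7 × 1.25% × £4,300,000.00 = £376,250.00
Interest: £4,300,000.00 × ((1 + 0.003)^13 − 1) = £4,300,000.00 × 0.0397098… = £170,752.0550…
Penalties + interest = £505,250.0000 + £170,752.0550… = £676,002.05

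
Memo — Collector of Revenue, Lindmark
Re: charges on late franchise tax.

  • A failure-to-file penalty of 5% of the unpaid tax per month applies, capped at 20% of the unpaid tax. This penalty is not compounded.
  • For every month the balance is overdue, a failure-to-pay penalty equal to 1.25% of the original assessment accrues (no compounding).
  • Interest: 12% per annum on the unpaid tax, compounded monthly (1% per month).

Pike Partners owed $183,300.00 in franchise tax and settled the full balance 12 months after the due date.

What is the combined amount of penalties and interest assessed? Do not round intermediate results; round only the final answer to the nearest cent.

Failure-to-file: 12 × 5% × $183,300.00 = $109,980.00, capped at 20% × $183,300.00 = $36,660.00
Failure-to-pay penalty: 12 × 1.25% × $183,300.00 = $27,495.00
Interest: $183,300.00 × ((1 + 0.01)^12 − 1) = $183,300.00 × 0.1268250… = $23,247.0280…
Penalties + interest = $64,155.0000 + $23,247.0280… = $87,402.03

$87,402.03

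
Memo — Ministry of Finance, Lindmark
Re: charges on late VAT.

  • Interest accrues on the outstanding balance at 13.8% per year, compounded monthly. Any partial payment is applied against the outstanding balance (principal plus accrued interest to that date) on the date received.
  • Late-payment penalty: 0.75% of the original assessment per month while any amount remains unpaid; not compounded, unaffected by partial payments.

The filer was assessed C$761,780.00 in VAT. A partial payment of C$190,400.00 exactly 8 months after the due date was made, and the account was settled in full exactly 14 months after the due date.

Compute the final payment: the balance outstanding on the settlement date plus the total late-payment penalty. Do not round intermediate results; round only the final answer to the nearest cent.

C$770,095.53

Monthly rate = 13.8% ÷ 12 = 1.15%
Balance at month 8: C$761,780.0000 × (1 + 0.0115)^8 = C$834,750.4527…
After C$190,400.00 payment: C$834,750.4527… − C$190,400.00 = C$644,350.4527…
Balance at month 14: C$644,350.4527… × (1 + 0.0115)^6 = C$690,108.6335…
Penalty: 14 × 0.75% × C$761,780.00 = C$79,986.90
Final settlement = outstanding balance + penalty = C$690,108.6335… + C$79,986.90 = C$770,095.53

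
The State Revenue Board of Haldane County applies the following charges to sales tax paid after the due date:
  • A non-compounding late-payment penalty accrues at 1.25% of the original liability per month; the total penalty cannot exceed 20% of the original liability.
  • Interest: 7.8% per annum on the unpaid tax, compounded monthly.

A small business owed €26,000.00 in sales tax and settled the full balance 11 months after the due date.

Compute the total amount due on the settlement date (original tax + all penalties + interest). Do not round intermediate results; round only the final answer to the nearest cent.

Penalty: 11 × 1.25% × €26,000.00 = €3,575.00 (below the 20% cap of €5,200.00)
Interest (7.8%/yr ÷ 12 = 0.65%/month): €26,000.00 × ((1 + 0.0065)^11 − 1) = €1,920.6111…
Total = €26,000.00 + €3,575.0000 + €1,920.6111… = €31,495.61

€31,495.61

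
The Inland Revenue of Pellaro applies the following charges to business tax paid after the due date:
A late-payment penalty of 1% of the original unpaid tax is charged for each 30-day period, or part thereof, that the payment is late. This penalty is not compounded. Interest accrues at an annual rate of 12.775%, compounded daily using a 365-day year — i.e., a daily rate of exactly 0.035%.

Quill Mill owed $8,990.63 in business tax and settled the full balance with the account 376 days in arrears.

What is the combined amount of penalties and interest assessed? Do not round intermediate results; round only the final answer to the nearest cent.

Penalty periods: ⌈376/30⌉ = 13; penalty = 13 × 1% × $8,990.63 = $1,168.78…
Interest: $8,990.63 × ((1 + 0.00035)^376 − 1) = $8,990.63 × 0.14062570… = $1,264.3137…
Penalties + interest = $1,168.7819 + $1,264.3137… = $2,433.10

$2,433.10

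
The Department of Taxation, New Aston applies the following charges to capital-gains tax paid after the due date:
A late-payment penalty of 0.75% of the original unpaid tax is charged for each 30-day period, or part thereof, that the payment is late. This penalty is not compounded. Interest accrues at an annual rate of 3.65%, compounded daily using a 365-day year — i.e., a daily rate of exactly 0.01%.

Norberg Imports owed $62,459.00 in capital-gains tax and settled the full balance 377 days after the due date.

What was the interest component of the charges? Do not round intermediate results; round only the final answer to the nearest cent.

Interest: $62,459.00 × ((1 + 0.0001)^377 − 1) = $62,459.00 × 0.03841770… = $2,399.5313…

$2,399.53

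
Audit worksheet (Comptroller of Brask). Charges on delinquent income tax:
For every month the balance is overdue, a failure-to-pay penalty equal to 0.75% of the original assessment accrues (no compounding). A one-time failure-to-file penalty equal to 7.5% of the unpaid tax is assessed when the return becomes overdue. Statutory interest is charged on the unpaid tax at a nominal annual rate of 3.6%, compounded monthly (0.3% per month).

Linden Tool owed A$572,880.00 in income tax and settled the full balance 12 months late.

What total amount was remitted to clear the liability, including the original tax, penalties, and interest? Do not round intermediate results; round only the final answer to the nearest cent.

Failure-to-file penalty: 7.5% × A$572,880.00 = A$42,966.00
Failure-to-pay penalty = 0.75% × A$572,880.00 × 12 mo = A$51,559.20
Interest: A$572,880.00 × ((1 + 0.003)^12 − 1) = A$572,880.00 × 0.0366000… = A$20,967.3967…
Total = A$572,880.00 + A$94,525.2000 + A$20,967.3967… = A$688,372.60

A$688,372.60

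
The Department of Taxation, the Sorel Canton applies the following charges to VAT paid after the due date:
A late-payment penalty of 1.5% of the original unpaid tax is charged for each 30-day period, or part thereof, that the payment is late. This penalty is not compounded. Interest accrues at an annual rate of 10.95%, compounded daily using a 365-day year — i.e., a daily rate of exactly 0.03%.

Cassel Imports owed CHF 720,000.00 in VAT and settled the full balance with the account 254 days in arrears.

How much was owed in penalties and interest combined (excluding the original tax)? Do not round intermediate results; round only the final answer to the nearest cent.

CHF 154,199.56

Penalty periods: ⌈254/30⌉ = 9; penalty = 9 × 1.5% × CHF 720,000.00 = CHF 97,200.00
Interest: CHF 720,000.00 × ((1 + 0.0003)^254 − 1) = CHF 720,000.00 × 0.07916606… = CHF 56,999.5602…
Penalties + interest = CHF 97,200.0000 + CHF 56,999.5602… = CHF 154,199.56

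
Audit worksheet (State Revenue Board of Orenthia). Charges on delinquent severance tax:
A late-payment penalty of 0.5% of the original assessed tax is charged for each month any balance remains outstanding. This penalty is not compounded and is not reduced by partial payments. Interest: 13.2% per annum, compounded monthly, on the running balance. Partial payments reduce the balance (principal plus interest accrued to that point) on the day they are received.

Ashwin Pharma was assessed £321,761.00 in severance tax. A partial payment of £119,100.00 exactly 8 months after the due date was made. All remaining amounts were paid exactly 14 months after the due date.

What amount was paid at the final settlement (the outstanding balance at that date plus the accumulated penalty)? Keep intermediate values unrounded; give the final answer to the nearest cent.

£270,359.12

Monthly rate = 13.2% ÷ 12 = 1.1%
Balance at month 8: £321,761.0000 × (1 + 0.011)^8 = £351,190.4097…
After £119,100.00 payment: £351,190.4097… − £119,100.00 = £232,090.4097…
Balance at month 14: £232,090.4097… × (1 + 0.011)^6 = £247,835.8503…
Penalty: 14 × 0.5% × £321,761.00 = £22,523.27
Final settlement = outstanding balance + penalty = £247,835.8503… + £22,523.27 = £270,359.12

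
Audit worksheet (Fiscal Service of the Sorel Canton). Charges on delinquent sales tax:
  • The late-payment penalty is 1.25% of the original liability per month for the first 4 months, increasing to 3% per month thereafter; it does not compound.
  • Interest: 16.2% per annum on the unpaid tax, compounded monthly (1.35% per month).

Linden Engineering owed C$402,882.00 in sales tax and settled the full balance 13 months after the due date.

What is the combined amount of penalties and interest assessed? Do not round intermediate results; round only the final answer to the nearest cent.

C$205,648.50

Penalty, months 1–4: 4 × 1.25% × C$402,882.00 = C$20,144.10
Penalty, months 5–13: 9 × 3% × C$402,882.00 = C$108,778.14
Interest: C$402,882.00 × ((1 + 0.0135)^13 − 1) = C$402,882.00 × 0.1904435… = C$76,726.2596…
Penalties + interest = C$128,922.2400 + C$76,726.2596… = C$205,648.50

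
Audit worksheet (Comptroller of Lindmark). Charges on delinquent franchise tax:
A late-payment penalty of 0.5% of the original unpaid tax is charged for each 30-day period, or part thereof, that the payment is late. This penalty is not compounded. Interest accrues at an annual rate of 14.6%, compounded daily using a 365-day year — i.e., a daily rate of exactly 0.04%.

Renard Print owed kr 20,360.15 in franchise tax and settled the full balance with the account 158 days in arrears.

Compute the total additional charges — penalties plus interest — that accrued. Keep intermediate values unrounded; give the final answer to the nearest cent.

kr 1,938.82

Penalty periods: ⌈158/30⌉ = 6; penalty = 6 × 0.5% × kr 20,360.15 = kr 610.80…
Interest: kr 20,360.15 × ((1 + 0.0004)^158 − 1) = kr 20,360.15 × 0.06522640… = kr 1,328.0194…
Penalties + interest = kr 610.8045 + kr 1,328.0194… = kr 1,938.82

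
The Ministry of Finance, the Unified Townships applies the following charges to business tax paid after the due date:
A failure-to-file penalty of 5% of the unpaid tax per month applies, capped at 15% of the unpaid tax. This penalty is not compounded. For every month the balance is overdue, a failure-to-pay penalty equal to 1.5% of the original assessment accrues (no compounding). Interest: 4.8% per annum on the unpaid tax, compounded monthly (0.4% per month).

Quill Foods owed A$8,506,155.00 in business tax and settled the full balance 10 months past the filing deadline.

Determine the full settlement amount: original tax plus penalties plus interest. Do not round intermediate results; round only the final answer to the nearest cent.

Failure-to-file: 10 × 5% × A$8,506,155.00 = A$4,253,077.50, capped at 15% × A$8,506,155.00 = A$1,275,923.25
Failure-to-pay penalty: 10 × 1.5% × A$8,506,155.00 = A$1,275,923.25
Interest: A$8,506,155.00 × ((1 + 0.004)^10 − 1) = A$8,506,155.00 × 0.0407277… = A$346,436.4184…
Total = A$8,506,155.00 + A$2,551,846.5000 + A$346,436.4184… = A$11,404,437.92

A$11,404,437.92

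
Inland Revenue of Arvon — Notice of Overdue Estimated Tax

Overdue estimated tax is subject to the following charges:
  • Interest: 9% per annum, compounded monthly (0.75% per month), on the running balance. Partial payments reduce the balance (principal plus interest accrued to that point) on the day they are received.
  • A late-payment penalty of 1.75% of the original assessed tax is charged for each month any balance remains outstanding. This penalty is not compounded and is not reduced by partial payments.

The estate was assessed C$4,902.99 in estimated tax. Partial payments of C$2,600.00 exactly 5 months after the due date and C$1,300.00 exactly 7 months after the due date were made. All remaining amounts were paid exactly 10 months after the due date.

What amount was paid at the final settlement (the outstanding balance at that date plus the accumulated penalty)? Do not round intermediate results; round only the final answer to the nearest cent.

Balance at month 5: C$4,902.9900 × (1 + 0.0075)^5 = C$5,089.6308…
After C$2,600.00 payment: C$5,089.6308… − C$2,600.00 = C$2,489.6308…
Balance at month 7: C$2,489.6308… × (1 + 0.0075)^2 = C$2,527.1153…
After C$1,300.00 payment: C$2,527.1153… − C$1,300.00 = C$1,227.1153…
Balance at month 10: C$1,227.1153… × (1 + 0.0075)^3 = C$1,254.9330…
Penalty: 10 × 1.75% × C$4,902.99 = C$858.02…
Final settlement = outstanding balance + penalty = C$1,254.9330… + C$858.02… = C$2,112.96

C$2,112.96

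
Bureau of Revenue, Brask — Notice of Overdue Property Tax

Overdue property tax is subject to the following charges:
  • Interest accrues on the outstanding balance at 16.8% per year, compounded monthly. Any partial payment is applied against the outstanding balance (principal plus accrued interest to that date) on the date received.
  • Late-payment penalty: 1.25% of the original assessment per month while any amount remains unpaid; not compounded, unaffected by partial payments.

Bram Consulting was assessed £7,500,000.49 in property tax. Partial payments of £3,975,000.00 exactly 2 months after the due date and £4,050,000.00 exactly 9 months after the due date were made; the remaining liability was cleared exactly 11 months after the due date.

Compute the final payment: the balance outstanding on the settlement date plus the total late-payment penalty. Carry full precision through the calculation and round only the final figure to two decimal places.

Monthly rate = 16.8% ÷ 12 = 1.4%
Balance at month 2: £7,500,000.4900 × (1 + 0.014)^2 = £7,711,470.5038…
After £3,975,000.00 payment: £7,711,470.5038… − £3,975,000.00 = £3,736,470.5038…
Balance at month 9: £3,736,470.5038… × (1 + 0.014)^7 = £4,118,387.8427…
After £4,050,000.00 payment: £4,118,387.8427… − £4,050,000.00 = £68,387.8427…
Balance at month 11: £68,387.8427… × (1 + 0.014)^2 = £70,316.1063…
Penalty: 11 × 1.25% × £7,500,000.49 = £1,031,250.07…
Final settlement = outstanding balance + penalty = £70,316.1063… + £1,031,250.07… = £1,101,566.17

£1,101,566.17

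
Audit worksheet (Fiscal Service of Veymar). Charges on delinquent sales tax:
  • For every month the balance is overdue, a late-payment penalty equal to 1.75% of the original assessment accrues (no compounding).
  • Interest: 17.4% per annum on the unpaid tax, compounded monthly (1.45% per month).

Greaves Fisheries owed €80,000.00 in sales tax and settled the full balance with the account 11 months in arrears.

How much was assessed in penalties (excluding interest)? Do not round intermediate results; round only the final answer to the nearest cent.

Late-payment penalty = 1.75% × €80,000.00 × 11 mo = €15,400.00

€15,400.00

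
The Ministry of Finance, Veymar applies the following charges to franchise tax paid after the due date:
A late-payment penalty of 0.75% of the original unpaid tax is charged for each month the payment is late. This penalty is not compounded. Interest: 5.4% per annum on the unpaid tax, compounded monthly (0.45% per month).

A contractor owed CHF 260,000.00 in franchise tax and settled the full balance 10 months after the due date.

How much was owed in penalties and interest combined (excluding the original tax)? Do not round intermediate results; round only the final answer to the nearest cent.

CHF 31,439.79

Late-payment penalty = 0.75% × CHF 260,000.00 × 10 mo = CHF 19,500.00
Interest: CHF 260,000.00 × ((1 + 0.0045)^10 − 1) = CHF 260,000.00 × 0.0459223… = CHF 11,939.7906…
Penalties + interest = CHF 19,500.0000 + CHF 11,939.7906… = CHF 31,439.79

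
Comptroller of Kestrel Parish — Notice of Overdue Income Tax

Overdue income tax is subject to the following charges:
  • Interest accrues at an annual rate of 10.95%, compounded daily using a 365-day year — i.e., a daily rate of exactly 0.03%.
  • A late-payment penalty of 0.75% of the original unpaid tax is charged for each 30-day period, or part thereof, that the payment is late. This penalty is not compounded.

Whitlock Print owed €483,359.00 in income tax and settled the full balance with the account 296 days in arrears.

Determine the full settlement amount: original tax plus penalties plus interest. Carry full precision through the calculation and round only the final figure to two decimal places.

€564,489.60

Penalty periods: ⌈296/30⌉ = 10; penalty = 10 × 0.75% × €483,359.00 = €36,251.93…
Interest: €483,359.00 × ((1 + 0.0003)^296 − 1) = €483,359.00 × 0.09284751… = €44,878.6787…
Total = €483,359.00 + €36,251.9250 + €44,878.6787… = €564,489.60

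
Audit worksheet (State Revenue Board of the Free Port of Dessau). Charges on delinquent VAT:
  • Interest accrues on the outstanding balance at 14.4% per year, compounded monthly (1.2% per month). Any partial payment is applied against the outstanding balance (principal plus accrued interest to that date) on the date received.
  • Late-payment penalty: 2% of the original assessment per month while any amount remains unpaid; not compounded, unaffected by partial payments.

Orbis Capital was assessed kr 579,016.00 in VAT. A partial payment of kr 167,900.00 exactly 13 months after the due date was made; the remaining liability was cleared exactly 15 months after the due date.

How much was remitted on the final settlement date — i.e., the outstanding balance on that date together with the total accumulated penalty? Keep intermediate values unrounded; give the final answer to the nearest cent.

Balance at month 13: kr 579,016.0000 × (1 + 0.012)^13 = kr 676,140.9311…
After kr 167,900.00 payment: kr 676,140.9311… − kr 167,900.00 = kr 508,240.9311…
Balance at month 15: kr 508,240.9311… × (1 + 0.012)^2 = kr 520,511.9002…
Penalty: 15 × 2% × kr 579,016.00 = kr 173,704.80
Final settlement = outstanding balance + penalty = kr 520,511.9002… + kr 173,704.80 = kr 694,216.70

kr 694,216.70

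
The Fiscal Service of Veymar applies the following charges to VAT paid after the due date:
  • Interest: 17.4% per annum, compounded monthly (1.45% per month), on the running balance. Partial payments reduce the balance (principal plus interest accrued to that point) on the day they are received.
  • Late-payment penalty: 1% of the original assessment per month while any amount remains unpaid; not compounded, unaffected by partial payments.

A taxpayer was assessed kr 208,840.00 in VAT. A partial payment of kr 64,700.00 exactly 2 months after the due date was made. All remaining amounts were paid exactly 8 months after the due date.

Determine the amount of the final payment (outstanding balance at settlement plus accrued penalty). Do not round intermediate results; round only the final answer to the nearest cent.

Balance at month 2: kr 208,840.0000 × (1 + 0.0145)^2 = kr 214,940.2686…
After kr 64,700.00 payment: kr 214,940.2686… − kr 64,700.00 = kr 150,240.2686…
Balance at month 8: kr 150,240.2686… × (1 + 0.0145)^6 = kr 163,794.2530…
Penalty: 8 × 1% × kr 208,840.00 = kr 16,707.20
Final settlement = outstanding balance + penalty = kr 163,794.2530… + kr 16,707.20 = kr 180,501.45

kr 180,501.45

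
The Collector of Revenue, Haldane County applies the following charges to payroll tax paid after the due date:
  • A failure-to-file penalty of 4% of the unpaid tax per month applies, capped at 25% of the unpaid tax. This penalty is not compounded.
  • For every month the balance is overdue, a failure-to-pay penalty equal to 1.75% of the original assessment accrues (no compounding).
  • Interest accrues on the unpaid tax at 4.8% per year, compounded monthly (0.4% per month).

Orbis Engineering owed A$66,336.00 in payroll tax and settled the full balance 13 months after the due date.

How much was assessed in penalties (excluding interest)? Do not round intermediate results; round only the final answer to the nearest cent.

A$31,675.44

Failure-to-file: 13 × 4% × A$66,336.00 = A$34,494.72, capped at 25% × A$66,336.00 = A$16,584.00
Failure-to-pay penalty = 1.75% × A$66,336.00 × 13 mo = A$15,091.44
Total penalty = A$16,584.00 + A$15,091.44 = A$31,675.44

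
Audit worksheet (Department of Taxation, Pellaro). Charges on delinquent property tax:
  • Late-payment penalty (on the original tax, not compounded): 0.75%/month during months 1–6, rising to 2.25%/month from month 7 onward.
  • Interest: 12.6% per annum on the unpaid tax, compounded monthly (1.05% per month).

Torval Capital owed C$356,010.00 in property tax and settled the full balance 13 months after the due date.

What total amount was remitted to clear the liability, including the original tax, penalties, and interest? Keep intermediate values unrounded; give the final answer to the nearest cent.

Penalty, months 1–6: 6 × 0.75% × C$356,010.00 = C$16,020.45
Penalty, months 7–13: 7 × 2.25% × C$356,010.00 = C$56,071.58…
Interest: C$356,010.00 × ((1 + 0.0105)^13 − 1) = C$356,010.00 × 0.1454394… = C$51,777.8944…
Total = C$356,010.00 + C$72,092.0250 + C$51,777.8944… = C$479,879.92

C$479,879.92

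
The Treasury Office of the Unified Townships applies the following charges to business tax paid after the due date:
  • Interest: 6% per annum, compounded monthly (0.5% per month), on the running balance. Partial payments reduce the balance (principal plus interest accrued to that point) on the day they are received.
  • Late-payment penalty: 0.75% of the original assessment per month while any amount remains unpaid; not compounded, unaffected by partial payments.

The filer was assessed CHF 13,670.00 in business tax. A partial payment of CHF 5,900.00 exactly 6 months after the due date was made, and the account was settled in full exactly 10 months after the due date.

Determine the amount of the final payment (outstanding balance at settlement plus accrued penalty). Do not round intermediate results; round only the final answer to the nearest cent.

Balance at month 6: CHF 13,670.0000 × (1 + 0.005)^6 = CHF 14,085.2606…
After CHF 5,900.00 payment: CHF 14,085.2606… − CHF 5,900.00 = CHF 8,185.2606…
Balance at month 10: CHF 8,185.2606… × (1 + 0.005)^4 = CHF 8,350.1977…
Penalty: 10 × 0.75% × CHF 13,670.00 = CHF 1,025.25
Final settlement = outstanding balance + penalty = CHF 8,350.1977… + CHF 1,025.25 = CHF 9,375.45

CHF 9,375.45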